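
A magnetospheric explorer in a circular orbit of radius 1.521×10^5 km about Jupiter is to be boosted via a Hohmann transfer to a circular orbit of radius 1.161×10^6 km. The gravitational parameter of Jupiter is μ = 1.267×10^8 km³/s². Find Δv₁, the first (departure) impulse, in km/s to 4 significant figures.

Transfer-ellipse semi-major axis a_t = (r₁ + r₂)/2 = (1.521×10^5 + 1.161×10^6)/2 = 6.5655×10^5 km.
Circular speed at r = 1.521×10^5 km: v_c = √(μ/r) = 28.862 km/s.
Transfer-orbit speed at the same r (vis-viva, a = a_t): v_t = √[μ(2/r − 1/a_t)] = 38.380 km/s.
Δv₁ = |v_t − v_c| = |38.380 − 28.862| = 9.518 km/s.

Δv₁ = 9.518 km/s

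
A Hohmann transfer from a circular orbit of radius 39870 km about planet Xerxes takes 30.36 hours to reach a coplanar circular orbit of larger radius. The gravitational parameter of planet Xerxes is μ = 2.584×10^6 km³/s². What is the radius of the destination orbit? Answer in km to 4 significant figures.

Transfer time t = 30.36 hours = 1.09296×10^5 s, and t = π√(a_t³/μ).
So a_t = (μ t²/π²)^(1/3) = (2.584×10^6 × (1.09296×10^5)² / π²)^(1/3) = 1.4624×10^5 km.
Since a_t = (r₁ + r₂)/2, r₂ = 2a_t − r₁ = 2×1.4624×10^5 − 39870 = 2.5261×10^5 km.

r₂ = 2.526×10^5 km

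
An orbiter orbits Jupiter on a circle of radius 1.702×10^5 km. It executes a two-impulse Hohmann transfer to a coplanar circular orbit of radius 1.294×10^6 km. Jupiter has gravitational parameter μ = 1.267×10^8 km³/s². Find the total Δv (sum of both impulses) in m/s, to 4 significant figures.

The Hohmann ellipse has a_t = (r₁ + r₂)/2 = 7.321×10^5 km.
At r₁ the circular-orbit speed is v₁ = √(μ/r₁) = 27.28 km/s.
Transfer-orbit speed at r₁ (vis-viva): v_p = √[μ(2/r₁ − 1/a_t)] = 36.27 km/s.
First burn Δv₁ = |v_p − v₁| = 8.990 km/s.
At r₂, v₂ = √(μ/r₂) = 9.895 km/s.
Transfer-orbit speed at r₂: v_a = √[μ(2/r₂ − 1/a_t)] = 4.771 km/s.
Second burn Δv₂ = |v₂ − v_a| = 5.124 km/s.
Total Δv = Δv₁ + Δv₂ = 14.11 km/s.

Δv = 14110 m/s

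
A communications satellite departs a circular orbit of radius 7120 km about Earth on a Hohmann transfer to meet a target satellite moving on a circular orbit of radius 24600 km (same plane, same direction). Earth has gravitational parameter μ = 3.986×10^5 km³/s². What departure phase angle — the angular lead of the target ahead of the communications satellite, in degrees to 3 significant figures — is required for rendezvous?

Transfer-ellipse semi-major axis a_t = (r₁ + r₂)/2 = (7120 + 24600)/2 = 15860 km.
The half-period of the transfer ellipse is t = π√(a_t³/μ) = 9938.8 s.
Target angular speed ω₂ = √(μ/r₂³) = 1.6363×10^-4 rad/s.
Angle swept by the target during transfer: ω₂·t = 1.6263 rad = 93.18°.
The communications satellite traverses 180° on the transfer ellipse, so the target must lead by 180° − 93.18° = 86.8°.

φ = 86.8°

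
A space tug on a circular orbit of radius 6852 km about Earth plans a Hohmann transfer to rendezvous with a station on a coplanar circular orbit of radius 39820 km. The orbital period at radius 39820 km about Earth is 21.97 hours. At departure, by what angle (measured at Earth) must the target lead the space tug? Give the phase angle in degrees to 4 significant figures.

φ = 99.25°

From Kepler's third law T² = 4π²r³/μ at r = 39820 km, T = 21.97 hours = 21.97 × 3600 s = 79092 s: μ = 4π²r³/T² = 3.98473×10^5 km³/s².
The Hohmann ellipse has a_t = (r₁ + r₂)/2 = 23336 km.
The half-period of the transfer ellipse is t = π√(a_t³/μ) = 17741 s.
Target angular speed ω₂ = √(μ/r₂³) = 7.9441×10^-5 rad/s.
Angle swept by the target during transfer: ω₂·t = 1.4094 rad = 80.75°.
Arrival is 180° from departure on the ellipse, so φ = 180° − 80.75° = 99.25°.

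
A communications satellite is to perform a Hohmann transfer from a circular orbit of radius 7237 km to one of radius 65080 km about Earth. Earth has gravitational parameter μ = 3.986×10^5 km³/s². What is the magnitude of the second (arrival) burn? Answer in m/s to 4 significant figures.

Δv₂ = 1368 m/s

Semi-major axis of the transfer orbit: a_t = (7237 + 65080)/2 = 36158.5 km.
On the circular orbit at r = 65080 km, v_c = √(μ/r) = 2.475 km/s.
Vis-viva on the transfer ellipse at r = 65080 km gives v_t = √[μ(2/r − 1/a_t)] = 1.107 km/s.
Δv₂ = |v_t − v_c| = |1.107 − 2.475| = 1.368 km/s.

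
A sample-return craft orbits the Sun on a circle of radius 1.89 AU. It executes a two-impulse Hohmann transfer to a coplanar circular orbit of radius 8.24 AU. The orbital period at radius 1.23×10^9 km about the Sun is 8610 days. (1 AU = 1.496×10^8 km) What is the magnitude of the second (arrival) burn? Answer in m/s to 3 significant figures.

From Kepler's third law T² = 4π²r³/μ at r = 1.23×10^9 km, T = 8610 days = 8610 × 86400 s = 7.43904×10^8 s: μ = 4π²r³/T² = 1.32752×10^11 km³/s².
In km: r₁ = 1.89 × 1.496×10^8 = 2.82744×10^8 km; r₂ = 8.24 × 1.496×10^8 = 1.232704×10^9 km.
Transfer-ellipse semi-major axis a_t = (r₁ + r₂)/2 = (2.82744×10^8 + 1.232704×10^9)/2 = 7.57724×10^8 km.
On the circular orbit at r = 1.232704×10^9 km, v_c = √(μ/r) = 10.377 km/s.
Vis-viva on the transfer ellipse at r = 1.232704×10^9 km gives v_t = √[μ(2/r − 1/a_t)] = 6.3392 km/s.
Δv₂ = |v_t − v_c| = |6.3392 − 10.377| = 4.038 km/s.

Δv₂ = 4040 m/s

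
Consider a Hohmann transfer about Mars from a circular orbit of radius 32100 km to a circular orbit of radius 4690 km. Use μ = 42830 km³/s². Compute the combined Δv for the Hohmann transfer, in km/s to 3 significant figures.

Δv = 1.54 km/s

The Hohmann ellipse has a_t = (r₁ + r₂)/2 = 18395 km.
Circular speed at r₁: v₁ = √(μ/r₁) = √(42830/32100) = 1.15511 km/s.
Transfer-orbit speed at r₁ (vis-viva): v_a = √[μ(2/r₁ − 1/a_t)] = 0.583254 km/s.
First burn Δv₁ = |v_a − v₁| = 0.5719 km/s.
At r₂, v₂ = √(μ/r₂) = 3.022 km/s.
Transfer-orbit speed at r₂: v_p = √[μ(2/r₂ − 1/a_t)] = 3.992 km/s.
Second burn Δv₂ = |v₂ − v_p| = 0.9700 km/s.
Total Δv = Δv₁ + Δv₂ = 1.542 km/s.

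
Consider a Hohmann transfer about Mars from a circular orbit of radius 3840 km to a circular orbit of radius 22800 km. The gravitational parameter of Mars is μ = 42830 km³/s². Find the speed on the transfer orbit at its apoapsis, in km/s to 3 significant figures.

v = 0.736 km/s

Transfer-ellipse semi-major axis a_t = (r₁ + r₂)/2 = (3840 + 22800)/2 = 13320 km.
The apoapsis of the transfer ellipse is at r = 22800 km.
Vis-viva: v = √[μ(2/r − 1/a_t)] = √[42830 × (2/22800 − 1/13320)] = 0.7359 km/s.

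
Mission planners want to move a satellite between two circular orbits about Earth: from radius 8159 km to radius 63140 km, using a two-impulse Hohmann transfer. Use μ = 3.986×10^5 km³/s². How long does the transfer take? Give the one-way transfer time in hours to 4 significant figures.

t = 9.304 hours

The Hohmann ellipse has a_t = (r₁ + r₂)/2 = 35649.5 km.
Transfer time t = π√(a_t³/μ) = π√((35649.5)³ / 3.986×10^5) = 33494 s.
Converting: 33494 s ÷ 3600 s/hour = 9.304 hours.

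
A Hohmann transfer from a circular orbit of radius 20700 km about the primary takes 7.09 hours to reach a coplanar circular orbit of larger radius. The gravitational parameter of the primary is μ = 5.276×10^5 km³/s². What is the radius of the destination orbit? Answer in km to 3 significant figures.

r₂ = 44600 km

Transfer time t = 7.09 hours = 25524 s, and t = π√(a_t³/μ).
So a_t = (μ t²/π²)^(1/3) = (5.276×10^5 × (25524)² / π²)^(1/3) = 32656 km.
Since a_t = (r₁ + r₂)/2, r₂ = 2a_t − r₁ = 2×32656 − 20700 = 44612 km.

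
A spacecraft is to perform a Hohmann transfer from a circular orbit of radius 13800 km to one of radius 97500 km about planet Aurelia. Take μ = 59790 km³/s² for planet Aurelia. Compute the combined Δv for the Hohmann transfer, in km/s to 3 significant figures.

Semi-major axis of the transfer orbit: a_t = (13800 + 97500)/2 = 55650 km.
Circular speed at r₁: v₁ = √(μ/r₁) = √(59790/13800) = 2.081492 km/s.
Transfer-orbit speed at r₁ (vis-viva equation): v_p = √[μ(2/r₁ − 1/a_t)] = 2.755145 km/s.
First burn Δv₁ = |v_p − v₁| = 0.6737 km/s.
At r₂, v₂ = √(μ/r₂) = 0.7831 km/s.
Transfer-orbit speed at r₂: v_a = √[μ(2/r₂ − 1/a_t)] = 0.3900 km/s.
Second burn Δv₂ = |v₂ − v_a| = 0.3931 km/s.
Total Δv = Δv₁ + Δv₂ = 1.067 km/s.

Δv = 1.07 km/s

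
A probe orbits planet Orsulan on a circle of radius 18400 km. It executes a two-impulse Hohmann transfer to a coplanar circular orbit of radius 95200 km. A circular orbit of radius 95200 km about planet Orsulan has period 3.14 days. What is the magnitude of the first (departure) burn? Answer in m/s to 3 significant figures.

Δv₁ = 1480 m/s

From Kepler's third law T² = 4π²r³/μ at r = 95200 km, T = 3.14 days = 3.14 × 86400 s = 2.71296×10^5 s: μ = 4π²r³/T² = 4.62790×10^5 km³/s².
Transfer-ellipse semi-major axis a_t = (r₁ + r₂)/2 = (18400 + 95200)/2 = 56800 km.
Circular speed at r = 18400 km: v_c = √(μ/r) = 5.015 km/s.
Vis-viva on the transfer ellipse at r = 18400 km gives v_t = √[μ(2/r − 1/a_t)] = 6.493 km/s.
Δv₁ = |v_t − v_c| = |6.493 − 5.015| = 1.478 km/s.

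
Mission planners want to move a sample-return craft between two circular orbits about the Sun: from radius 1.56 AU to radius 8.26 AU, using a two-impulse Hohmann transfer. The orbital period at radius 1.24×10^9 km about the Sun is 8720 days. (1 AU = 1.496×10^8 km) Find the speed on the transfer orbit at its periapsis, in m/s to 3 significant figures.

v = 30900 m/s

From Kepler's third law T² = 4π²r³/μ at r = 1.24×10^9 km, T = 8720 days = 8720 × 86400 s = 7.53408×10^8 s: μ = 4π²r³/T² = 1.32606×10^11 km³/s².
In km: r₁ = 1.56 × 1.496×10^8 = 2.33376×10^8 km; r₂ = 8.26 × 1.496×10^8 = 1.235696×10^9 km.
Transfer-ellipse semi-major axis a_t = (r₁ + r₂)/2 = (2.33376×10^8 + 1.235696×10^9)/2 = 7.34536×10^8 km.
At periapsis, r = 2.33376×10^8 km.
From the vis-viva equation, v = √[μ(2/r − 1/a_t)] = 30.92 km/s.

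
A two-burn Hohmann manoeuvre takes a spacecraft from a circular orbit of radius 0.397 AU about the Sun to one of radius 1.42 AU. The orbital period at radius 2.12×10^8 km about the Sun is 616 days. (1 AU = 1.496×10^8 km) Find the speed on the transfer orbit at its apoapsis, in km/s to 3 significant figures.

From Kepler's third law T² = 4π²r³/μ at r = 2.12×10^8 km, T = 616 days = 616 × 86400 s = 5.32224×10^7 s: μ = 4π²r³/T² = 1.32794×10^11 km³/s².
In km: r₁ = 0.397 × 1.496×10^8 = 5.93912×10^7 km; r₂ = 1.42 × 1.496×10^8 = 2.12432×10^8 km.
Semi-major axis of the transfer orbit: a_t = (5.93912×10^7 + 2.12432×10^8)/2 = 1.359116×10^8 km.
At apoapsis, r = 2.12432×10^8 km.
Vis-viva: v = √[μ(2/r − 1/a_t)] = √[1.32794×10^11 × (2/2.12432×10^8 − 1/1.359116×10^8)] = 16.53 km/s.

v = 16.5 km/s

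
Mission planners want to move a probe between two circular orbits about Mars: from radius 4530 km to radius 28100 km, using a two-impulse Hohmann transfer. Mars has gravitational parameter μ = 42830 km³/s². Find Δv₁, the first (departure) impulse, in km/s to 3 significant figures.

The Hohmann ellipse has a_t = (r₁ + r₂)/2 = 16315 km.
On the circular orbit at r = 4530 km, v_c = √(μ/r) = 3.0749 km/s.
Vis-viva on the transfer ellipse at r = 4530 km gives v_t = √[μ(2/r − 1/a_t)] = 4.0354 km/s.
Δv₁ = |v_t − v_c| = |4.0354 − 3.0749| = 0.9605 km/s.

Δv₁ = 0.961 km/s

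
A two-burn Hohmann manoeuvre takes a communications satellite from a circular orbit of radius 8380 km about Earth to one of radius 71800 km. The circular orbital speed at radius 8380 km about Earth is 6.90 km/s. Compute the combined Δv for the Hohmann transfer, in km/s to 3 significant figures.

Δv = 3.61 km/s

From the circular-orbit relation v² = μ/r at r = 8380 km: μ = v²r = (6.90)² × 8380 = 3.98972×10^5 km³/s².
The Hohmann ellipse has a_t = (r₁ + r₂)/2 = 40090 km.
At r₁ the circular-orbit speed is v₁ = √(μ/r₁) = 6.900 km/s.
Transfer-orbit speed at r₁ (vis-viva equation): v_p = √[μ(2/r₁ − 1/a_t)] = 9.234 km/s.
First burn Δv₁ = |v_p − v₁| = 2.334 km/s.
Circular speed at r₂: v₂ = √(μ/r₂) = 2.3573 km/s.
Transfer-orbit speed at r₂: v_a = √[μ(2/r₂ − 1/a_t)] = 1.0777 km/s.
Second burn Δv₂ = |v₂ − v_a| = 1.280 km/s.
Δv = Δv₁ + Δv₂ = 2.334 + 1.280 = 3.614 km/s.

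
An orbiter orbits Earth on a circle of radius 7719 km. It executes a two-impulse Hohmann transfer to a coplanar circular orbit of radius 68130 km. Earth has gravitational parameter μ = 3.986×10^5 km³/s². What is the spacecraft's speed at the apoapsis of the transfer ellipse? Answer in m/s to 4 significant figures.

Semi-major axis of the transfer orbit: a_t = (7719 + 68130)/2 = 37924.5 km.
The apoapsis of the transfer ellipse is at r = 68130 km.
Applying v² = μ(2/r − 1/a_t): v = 1.091 km/s.

v = 1091 m/s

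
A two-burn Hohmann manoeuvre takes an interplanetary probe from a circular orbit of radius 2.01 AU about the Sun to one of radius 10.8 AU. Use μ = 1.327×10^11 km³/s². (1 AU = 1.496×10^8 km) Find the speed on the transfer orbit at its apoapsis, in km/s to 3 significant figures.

v = 5.08 km/s

In km: r₁ = 2.01 × 1.496×10^8 = 3.00696×10^8 km; r₂ = 10.8 × 1.496×10^8 = 1.61568×10^9 km.
The Hohmann ellipse has a_t = (r₁ + r₂)/2 = 9.58188×10^8 km.
At apoapsis, r = 1.61568×10^9 km.
From the vis-viva equation, v = √[μ(2/r − 1/a_t)] = 5.077 km/s.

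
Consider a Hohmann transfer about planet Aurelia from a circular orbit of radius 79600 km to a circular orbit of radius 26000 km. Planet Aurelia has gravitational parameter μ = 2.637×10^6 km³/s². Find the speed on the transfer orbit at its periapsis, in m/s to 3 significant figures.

v = 12400 m/s

The Hohmann ellipse has a_t = (r₁ + r₂)/2 = 52800 km.
At periapsis, r = 26000 km.
Applying v² = μ(2/r − 1/a_t): v = 12.37 km/s.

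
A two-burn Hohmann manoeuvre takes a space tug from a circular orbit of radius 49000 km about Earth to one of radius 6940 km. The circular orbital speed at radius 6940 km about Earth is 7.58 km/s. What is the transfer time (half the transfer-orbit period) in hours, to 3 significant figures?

t = 6.46 hours

From the circular-orbit relation v² = μ/r at r = 6940 km: μ = v²r = (7.58)² × 6940 = 3.98747×10^5 km³/s².
Transfer-ellipse semi-major axis a_t = (r₁ + r₂)/2 = (49000 + 6940)/2 = 27970 km.
Transfer time t = π√(a_t³/μ) = π√((27970)³ / 3.98747×10^5) = 23270 s.
Converting: 23270 s ÷ 3600 s/hour = 6.46 hours.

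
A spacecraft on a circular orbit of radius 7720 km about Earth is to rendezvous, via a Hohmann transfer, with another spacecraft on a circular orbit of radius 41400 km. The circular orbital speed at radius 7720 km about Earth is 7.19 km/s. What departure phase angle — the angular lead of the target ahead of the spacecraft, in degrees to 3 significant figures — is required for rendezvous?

From the circular-orbit relation v² = μ/r at r = 7720 km: μ = v²r = (7.19)² × 7720 = 3.99094×10^5 km³/s².
Semi-major axis of the transfer orbit: a_t = (7720 + 41400)/2 = 24560 km.
The half-period of the transfer ellipse is t = π√(a_t³/μ) = 19140.6 s.
The target's mean motion on its circular orbit is ω₂ = √(μ/r₂³) = 7.49958×10^-5 rad/s.
Angle swept by the target during transfer: ω₂·t = 1.43546 rad = 82.246°.
The spacecraft traverses 180° on the transfer ellipse, so the target must lead by 180° − 82.246° = 97.8°.

φ = 97.8°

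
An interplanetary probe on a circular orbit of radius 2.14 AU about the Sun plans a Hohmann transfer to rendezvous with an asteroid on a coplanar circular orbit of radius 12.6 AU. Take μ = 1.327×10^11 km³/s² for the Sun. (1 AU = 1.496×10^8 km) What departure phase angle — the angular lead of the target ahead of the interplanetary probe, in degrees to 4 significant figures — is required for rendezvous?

In km: r₁ = 2.14 × 1.496×10^8 = 3.20144×10^8 km; r₂ = 12.6 × 1.496×10^8 = 1.88496×10^9 km.
Semi-major axis of the transfer orbit: a_t = (3.20144×10^8 + 1.88496×10^9)/2 = 1.102552×10^9 km.
Transfer time t = π√(a_t³/μ) = 3.1573×10^8 s.
The target's mean motion on its circular orbit is ω₂ = √(μ/r₂³) = 4.4513×10^-9 rad/s.
Angle swept by the target during transfer: ω₂·t = 1.4054 rad = 80.52°.
The interplanetary probe traverses 180° on the transfer ellipse, so the target must lead by 180° − 80.52° = 99.48°.

φ = 99.48°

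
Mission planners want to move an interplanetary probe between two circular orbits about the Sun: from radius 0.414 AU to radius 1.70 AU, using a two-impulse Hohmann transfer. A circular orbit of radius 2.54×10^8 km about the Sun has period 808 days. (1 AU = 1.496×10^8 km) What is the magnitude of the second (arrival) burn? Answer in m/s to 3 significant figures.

Δv₂ = 8550 m/s

From Kepler's third law T² = 4π²r³/μ at r = 2.54×10^8 km, T = 808 days = 808 × 86400 s = 6.98112×10^7 s: μ = 4π²r³/T² = 1.32743×10^11 km³/s².
In km: r₁ = 0.414 × 1.496×10^8 = 6.19344×10^7 km; r₂ = 1.70 × 1.496×10^8 = 2.5432×10^8 km.
The Hohmann ellipse has a_t = (r₁ + r₂)/2 = 1.581272×10^8 km.
On the circular orbit at r = 2.5432×10^8 km, v_c = √(μ/r) = 22.846 km/s.
Vis-viva on the transfer ellipse at r = 2.5432×10^8 km gives v_t = √[μ(2/r − 1/a_t)] = 14.298 km/s.
Δv₂ = |v_t − v_c| = |14.298 − 22.846| = 8.548 km/s.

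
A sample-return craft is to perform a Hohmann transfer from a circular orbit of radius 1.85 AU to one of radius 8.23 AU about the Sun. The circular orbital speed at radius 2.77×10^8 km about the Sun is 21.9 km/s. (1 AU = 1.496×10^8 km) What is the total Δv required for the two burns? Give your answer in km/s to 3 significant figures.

From the circular-orbit relation v² = μ/r at r = 2.77×10^8 km: μ = v²r = (21.9)² × 2.77×10^8 = 1.32852×10^11 km³/s².
In km: r₁ = 1.85 × 1.496×10^8 = 2.7676×10^8 km; r₂ = 8.23 × 1.496×10^8 = 1.231208×10^9 km.
The Hohmann ellipse has a_t = (r₁ + r₂)/2 = 7.53984×10^8 km.
Circular speed at r₁: v₁ = √(μ/r₁) = √(1.32852×10^11/2.7676×10^8) = 21.909 km/s.
On the transfer ellipse at r₁, vis-viva equation gives v_p = √[μ(2/r₁ − 1/a_t)] = 27.997 km/s.
First burn Δv₁ = |v_p − v₁| = 6.088 km/s.
At r₂, v₂ = √(μ/r₂) = 10.3877 km/s.
Transfer-orbit speed at r₂: v_a = √[μ(2/r₂ − 1/a_t)] = 6.29345 km/s.
Second burn Δv₂ = |v₂ − v_a| = 4.094 km/s.
Total Δv = Δv₁ + Δv₂ = 10.18 km/s.

Δv = 10.2 km/s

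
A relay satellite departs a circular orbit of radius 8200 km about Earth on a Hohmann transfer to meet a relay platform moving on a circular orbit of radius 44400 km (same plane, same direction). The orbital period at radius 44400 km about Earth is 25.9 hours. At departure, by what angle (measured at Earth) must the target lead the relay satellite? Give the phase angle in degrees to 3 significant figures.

φ = 97.9°

From Kepler's third law T² = 4π²r³/μ at r = 44400 km, T = 25.9 hours = 25.9 × 3600 s = 93240 s: μ = 4π²r³/T² = 3.97470×10^5 km³/s².
Transfer-ellipse semi-major axis a_t = (r₁ + r₂)/2 = (8200 + 44400)/2 = 26300 km.
The half-period of the transfer ellipse is t = π√(a_t³/μ) = 21254 s.
Target angular speed ω₂ = √(μ/r₂³) = 6.7387×10^-5 rad/s.
Angle swept by the target during transfer: ω₂·t = 1.4322 rad = 82.06°.
Arrival is 180° from departure on the ellipse, so φ = 180° − 82.06° = 97.9°.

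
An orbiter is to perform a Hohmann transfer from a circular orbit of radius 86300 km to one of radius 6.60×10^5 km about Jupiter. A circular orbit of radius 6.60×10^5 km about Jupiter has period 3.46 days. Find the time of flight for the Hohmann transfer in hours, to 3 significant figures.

From Kepler's third law T² = 4π²r³/μ at r = 6.60×10^5 km, T = 3.46 days = 3.46 × 86400 s = 2.98944×10^5 s: μ = 4π²r³/T² = 1.27002×10^8 km³/s².
Transfer-ellipse semi-major axis a_t = (r₁ + r₂)/2 = (86300 + 6.600×10^5)/2 = 3.7315×10^5 km.
Transfer time t = π√(a_t³/μ) = π√((3.7315×10^5)³ / 1.27002×10^8) = 63543 s.
Converting: 63543 s ÷ 3600 s/hour = 17.7 hours.

t = 17.7 hours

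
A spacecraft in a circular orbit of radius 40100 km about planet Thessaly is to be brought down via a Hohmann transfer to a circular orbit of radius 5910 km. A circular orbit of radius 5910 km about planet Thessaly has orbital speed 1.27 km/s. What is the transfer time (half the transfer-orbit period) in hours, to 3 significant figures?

From the circular-orbit relation v² = μ/r at r = 5910 km: μ = v²r = (1.27)² × 5910 = 9532.24 km³/s².
The Hohmann ellipse has a_t = (r₁ + r₂)/2 = 23005 km.
By Kepler's third law the transfer-orbit period is T = 2π√(a_t³/μ), so t = T/2 = 1.123×10^5 s.
Converting: 1.123×10^5 s ÷ 3600 s/hour = 31.2 hours.

t = 31.2 hours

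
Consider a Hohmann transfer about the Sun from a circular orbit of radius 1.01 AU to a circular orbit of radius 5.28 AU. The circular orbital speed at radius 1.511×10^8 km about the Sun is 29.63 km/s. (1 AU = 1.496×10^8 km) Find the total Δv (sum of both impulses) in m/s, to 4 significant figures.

From the circular-orbit relation v² = μ/r at r = 1.511×10^8 km: μ = v²r = (29.63)² × 1.511×10^8 = 1.32656×10^11 km³/s².
In km: r₁ = 1.01 × 1.496×10^8 = 1.51096×10^8 km; r₂ = 5.28 × 1.496×10^8 = 7.89888×10^8 km.
Semi-major axis of the transfer orbit: a_t = (1.51096×10^8 + 7.89888×10^8)/2 = 4.70492×10^8 km.
Circular speed at r₁: v₁ = √(μ/r₁) = √(1.32656×10^11/1.51096×10^8) = 29.630 km/s.
Transfer-orbit speed at r₁ (vis-viva equation): v_p = √[μ(2/r₁ − 1/a_t)] = 38.392 km/s.
First burn Δv₁ = |v_p − v₁| = 8.762 km/s.
Circular speed at r₂: v₂ = √(μ/r₂) = 12.959 km/s.
Transfer-orbit speed at r₂: v_a = √[μ(2/r₂ − 1/a_t)] = 7.3440 km/s.
Second burn Δv₂ = |v₂ − v_a| = 5.615 km/s.
Total Δv = Δv₁ + Δv₂ = 14.38 km/s.

Δv = 14380 m/s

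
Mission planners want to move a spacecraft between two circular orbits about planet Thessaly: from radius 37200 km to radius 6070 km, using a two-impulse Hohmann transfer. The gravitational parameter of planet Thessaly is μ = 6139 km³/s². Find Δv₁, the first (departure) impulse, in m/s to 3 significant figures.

Transfer-ellipse semi-major axis a_t = (r₁ + r₂)/2 = (37200 + 6070)/2 = 21635 km.
On the circular orbit at r = 37200 km, v_c = √(μ/r) = 0.40624 km/s.
Transfer-orbit speed at the same r (vis-viva, a = a_t): v_t = √[μ(2/r − 1/a_t)] = 0.21518 km/s.
Δv₁ = |v_t − v_c| = |0.21518 − 0.40624| = 0.1911 km/s.

Δv₁ = 191 m/s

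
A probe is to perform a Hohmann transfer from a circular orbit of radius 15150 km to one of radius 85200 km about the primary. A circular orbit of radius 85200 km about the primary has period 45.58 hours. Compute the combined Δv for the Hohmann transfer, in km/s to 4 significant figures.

Δv = 3.815 km/s

From Kepler's third law T² = 4π²r³/μ at r = 85200 km, T = 45.58 hours = 45.58 × 3600 s = 1.64088×10^5 s: μ = 4π²r³/T² = 9.06828×10^5 km³/s².
The Hohmann ellipse has a_t = (r₁ + r₂)/2 = 50175 km.
Circular speed at r₁: v₁ = √(μ/r₁) = √(9.06828×10^5/15150) = 7.7367 km/s.
On the transfer ellipse at r₁, v² = μ(2/r − 1/a) gives v_p = √[μ(2/r₁ − 1/a_t)] = 10.082 km/s.
First burn Δv₁ = |v_p − v₁| = 2.345 km/s.
Circular speed at r₂: v₂ = √(μ/r₂) = 3.2624 km/s.
Transfer-orbit speed at r₂: v_a = √[μ(2/r₂ − 1/a_t)] = 1.7927 km/s.
Second burn Δv₂ = |v₂ − v_a| = 1.470 km/s.
Total Δv = Δv₁ + Δv₂ = 3.815 km/s.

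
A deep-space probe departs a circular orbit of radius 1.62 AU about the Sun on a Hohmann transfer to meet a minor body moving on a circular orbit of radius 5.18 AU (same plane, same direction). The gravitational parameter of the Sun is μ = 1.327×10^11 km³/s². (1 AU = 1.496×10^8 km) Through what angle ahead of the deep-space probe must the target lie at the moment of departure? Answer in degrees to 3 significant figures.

φ = 84.3°

In km: r₁ = 1.62 × 1.496×10^8 = 2.42352×10^8 km; r₂ = 5.18 × 1.496×10^8 = 7.74928×10^8 km.
The Hohmann ellipse has a_t = (r₁ + r₂)/2 = 5.0864×10^8 km.
Transfer time t = π√(a_t³/μ) = 9.8930×10^7 s.
The target's mean motion on its circular orbit is ω₂ = √(μ/r₂³) = 1.6887×10^-8 rad/s.
Angle swept by the target during transfer: ω₂·t = 1.6706 rad = 95.72°.
The deep-space probe traverses 180° on the transfer ellipse, so the target must lead by 180° − 95.72° = 84.3°.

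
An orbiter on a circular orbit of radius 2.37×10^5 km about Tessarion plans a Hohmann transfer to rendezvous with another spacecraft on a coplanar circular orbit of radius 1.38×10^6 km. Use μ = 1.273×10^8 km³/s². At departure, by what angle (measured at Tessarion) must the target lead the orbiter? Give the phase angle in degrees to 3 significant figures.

φ = 99.3°

Transfer-ellipse semi-major axis a_t = (r₁ + r₂)/2 = (2.370×10^5 + 1.380×10^6)/2 = 8.085×10^5 km.
Transfer time t = π√(a_t³/μ) = 2.0242×10^5 s.
Target angular speed ω₂ = √(μ/r₂³) = 6.9598×10^-6 rad/s.
Angle swept by the target during transfer: ω₂·t = 1.4088 rad = 80.72°.
The orbiter traverses 180° on the transfer ellipse, so the target must lead by 180° − 80.72° = 99.3°.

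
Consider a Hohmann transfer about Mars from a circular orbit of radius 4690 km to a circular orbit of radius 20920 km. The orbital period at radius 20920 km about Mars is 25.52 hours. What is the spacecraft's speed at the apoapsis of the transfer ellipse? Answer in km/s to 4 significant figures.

v = 0.8659 km/s

From Kepler's third law T² = 4π²r³/μ at r = 20920 km, T = 25.52 hours = 25.52 × 3600 s = 91872 s: μ = 4π²r³/T² = 42823.1 km³/s².
Semi-major axis of the transfer orbit: a_t = (4690 + 20920)/2 = 12805 km.
At apoapsis, r = 20920 km.
From the vis-viva equation, v = √[μ(2/r − 1/a_t)] = 0.8659 km/s.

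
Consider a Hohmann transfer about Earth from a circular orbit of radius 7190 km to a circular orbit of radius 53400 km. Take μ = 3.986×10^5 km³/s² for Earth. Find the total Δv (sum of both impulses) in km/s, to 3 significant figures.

Δv = 3.84 km/s

The Hohmann ellipse has a_t = (r₁ + r₂)/2 = 30295 km.
At r₁ the circular-orbit speed is v₁ = √(μ/r₁) = 7.4457 km/s.
On the transfer ellipse at r₁, vis-viva equation gives v_p = √[μ(2/r₁ − 1/a_t)] = 9.8853 km/s.
First burn Δv₁ = |v_p − v₁| = 2.440 km/s.
At r₂, v₂ = √(μ/r₂) = 2.732 km/s.
Transfer-orbit speed at r₂: v_a = √[μ(2/r₂ − 1/a_t)] = 1.331 km/s.
Second burn Δv₂ = |v₂ − v_a| = 1.401 km/s.
Δv = Δv₁ + Δv₂ = 2.440 + 1.401 = 3.841 km/s.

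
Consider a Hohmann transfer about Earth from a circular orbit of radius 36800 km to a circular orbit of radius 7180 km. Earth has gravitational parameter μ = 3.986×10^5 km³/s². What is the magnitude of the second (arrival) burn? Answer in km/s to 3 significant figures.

Transfer-ellipse semi-major axis a_t = (r₁ + r₂)/2 = (36800 + 7180)/2 = 21990 km.
Circular speed at r = 7180 km: v_c = √(μ/r) = 7.451 km/s.
Vis-viva on the transfer ellipse at r = 7180 km gives v_t = √[μ(2/r − 1/a_t)] = 9.639 km/s.
Δv₂ = |v_t − v_c| = |9.639 − 7.451| = 2.188 km/s.

Δv₂ = 2.19 km/s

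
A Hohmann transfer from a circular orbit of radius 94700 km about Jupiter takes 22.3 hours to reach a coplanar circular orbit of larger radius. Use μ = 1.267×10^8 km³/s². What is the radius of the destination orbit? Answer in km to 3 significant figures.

Transfer time t = 22.3 hours = 80280 s, and t = π√(a_t³/μ).
So a_t = (μ t²/π²)^(1/3) = (1.267×10^8 × (80280)² / π²)^(1/3) = 4.3574×10^5 km.
Since a_t = (r₁ + r₂)/2, r₂ = 2a_t − r₁ = 2×4.3574×10^5 − 94700 = 7.7678×10^5 km.

r₂ = 7.77×10^5 km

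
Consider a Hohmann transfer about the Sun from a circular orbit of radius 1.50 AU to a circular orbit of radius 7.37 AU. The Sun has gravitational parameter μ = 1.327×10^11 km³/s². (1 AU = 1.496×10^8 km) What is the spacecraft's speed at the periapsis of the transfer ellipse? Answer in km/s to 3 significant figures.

In km: r₁ = 1.50 × 1.496×10^8 = 2.244×10^8 km; r₂ = 7.37 × 1.496×10^8 = 1.102552×10^9 km.
Transfer-ellipse semi-major axis a_t = (r₁ + r₂)/2 = (2.244×10^8 + 1.102552×10^9)/2 = 6.63476×10^8 km.
At periapsis, r = 2.244×10^8 km.
Vis-viva: v = √[μ(2/r − 1/a_t)] = √[1.327×10^11 × (2/2.244×10^8 − 1/6.63476×10^8)] = 31.35 km/s.

v = 31.3 km/s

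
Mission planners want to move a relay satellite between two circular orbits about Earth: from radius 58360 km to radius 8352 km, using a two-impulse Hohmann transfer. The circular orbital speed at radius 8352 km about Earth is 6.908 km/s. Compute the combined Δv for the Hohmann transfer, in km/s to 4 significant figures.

From the circular-orbit relation v² = μ/r at r = 8352 km: μ = v²r = (6.908)² × 8352 = 3.98561×10^5 km³/s².
Transfer-ellipse semi-major axis a_t = (r₁ + r₂)/2 = (58360 + 8352)/2 = 33356 km.
Circular speed at r₁: v₁ = √(μ/r₁) = √(3.98561×10^5/58360) = 2.6133 km/s.
Transfer-orbit speed at r₁ (vis-viva): v_a = √[μ(2/r₁ − 1/a_t)] = 1.3077 km/s.
First burn Δv₁ = |v_a − v₁| = 1.306 km/s.
Circular speed at r₂: v₂ = √(μ/r₂) = 6.908 km/s.
Transfer-orbit speed at r₂: v_p = √[μ(2/r₂ − 1/a_t)] = 9.137 km/s.
Second burn Δv₂ = |v₂ − v_p| = 2.229 km/s.
Δv = Δv₁ + Δv₂ = 1.306 + 2.229 = 3.535 km/s.

Δv = 3.535 km/s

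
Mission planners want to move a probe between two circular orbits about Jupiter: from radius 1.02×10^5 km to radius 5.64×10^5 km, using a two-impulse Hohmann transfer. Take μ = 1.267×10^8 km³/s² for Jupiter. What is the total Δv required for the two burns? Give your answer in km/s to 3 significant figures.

Semi-major axis of the transfer orbit: a_t = (1.020×10^5 + 5.640×10^5)/2 = 3.330×10^5 km.
Circular speed at r₁: v₁ = √(μ/r₁) = √(1.267×10^8/1.020×10^5) = 35.2442 km/s.
On the transfer ellipse at r₁, vis-viva gives v_p = √[μ(2/r₁ − 1/a_t)] = 45.8676 km/s.
First burn Δv₁ = |v_p − v₁| = 10.623 km/s.
Circular speed at r₂: v₂ = √(μ/r₂) = 14.9882 km/s.
Transfer-orbit speed at r₂: v_a = √[μ(2/r₂ − 1/a_t)] = 8.29520 km/s.
Second burn Δv₂ = |v₂ − v_a| = 6.6930 km/s.
Δv = Δv₁ + Δv₂ = 10.623 + 6.6930 = 17.32 km/s.

Δv = 17.3 km/s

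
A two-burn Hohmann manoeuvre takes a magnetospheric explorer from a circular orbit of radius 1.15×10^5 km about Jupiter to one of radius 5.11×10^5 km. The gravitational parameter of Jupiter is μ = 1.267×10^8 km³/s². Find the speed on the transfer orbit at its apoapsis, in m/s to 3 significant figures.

The Hohmann ellipse has a_t = (r₁ + r₂)/2 = 3.130×10^5 km.
At apoapsis, r = 5.110×10^5 km.
Vis-viva: v = √[μ(2/r − 1/a_t)] = √[1.267×10^8 × (2/5.110×10^5 − 1/3.130×10^5)] = 9.545 km/s.

v = 9540 m/s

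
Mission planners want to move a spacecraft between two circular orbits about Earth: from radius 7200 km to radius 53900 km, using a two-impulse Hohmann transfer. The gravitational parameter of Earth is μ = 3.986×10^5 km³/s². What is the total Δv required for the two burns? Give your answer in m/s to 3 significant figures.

Transfer-ellipse semi-major axis a_t = (r₁ + r₂)/2 = (7200 + 53900)/2 = 30550 km.
Circular speed at r₁: v₁ = √(μ/r₁) = √(3.986×10^5/7200) = 7.4405 km/s.
On the transfer ellipse at r₁, vis-viva gives v_p = √[μ(2/r₁ − 1/a_t)] = 9.8831 km/s.
First burn Δv₁ = |v_p − v₁| = 2.443 km/s.
At r₂, v₂ = √(μ/r₂) = 2.719 km/s.
Transfer-orbit speed at r₂: v_a = √[μ(2/r₂ − 1/a_t)] = 1.320 km/s.
Second burn Δv₂ = |v₂ − v_a| = 1.399 km/s.
Total Δv = Δv₁ + Δv₂ = 3.842 km/s.

Δv = 3840 m/s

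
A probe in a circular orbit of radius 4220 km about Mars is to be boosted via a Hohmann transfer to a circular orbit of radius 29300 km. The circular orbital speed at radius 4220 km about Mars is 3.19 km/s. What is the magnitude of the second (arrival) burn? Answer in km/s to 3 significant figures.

From the circular-orbit relation v² = μ/r at r = 4220 km: μ = v²r = (3.19)² × 4220 = 42943.1 km³/s².
Transfer-ellipse semi-major axis a_t = (r₁ + r₂)/2 = (4220 + 29300)/2 = 16760 km.
On the circular orbit at r = 29300 km, v_c = √(μ/r) = 1.210635 km/s.
Vis-viva on the transfer ellipse at r = 29300 km gives v_t = √[μ(2/r − 1/a_t)] = 0.6074805 km/s.
Δv₂ = |v_t − v_c| = |0.6074805 − 1.210635| = 0.6032 km/s.

Δv₂ = 0.603 km/s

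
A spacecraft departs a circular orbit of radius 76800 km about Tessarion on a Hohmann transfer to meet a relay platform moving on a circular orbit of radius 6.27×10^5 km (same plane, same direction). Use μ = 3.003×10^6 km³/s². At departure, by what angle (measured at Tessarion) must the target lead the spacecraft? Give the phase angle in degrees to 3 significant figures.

Transfer-ellipse semi-major axis a_t = (r₁ + r₂)/2 = (76800 + 6.270×10^5)/2 = 3.519×10^5 km.
Transfer time t = π√(a_t³/μ) = 3.7844×10^5 s.
Target angular speed ω₂ = √(μ/r₂³) = 3.4904×10^-6 rad/s.
Angle swept by the target during transfer: ω₂·t = 1.3209 rad = 75.68°.
Arrival is 180° from departure on the ellipse, so φ = 180° − 75.68° = 104°.

φ = 104°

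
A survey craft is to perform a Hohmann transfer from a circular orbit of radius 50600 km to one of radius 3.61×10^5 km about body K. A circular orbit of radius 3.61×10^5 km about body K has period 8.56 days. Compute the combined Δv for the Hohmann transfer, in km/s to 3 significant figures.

Δv = 4.20 km/s

From Kepler's third law T² = 4π²r³/μ at r = 3.61×10^5 km, T = 8.56 days = 8.56 × 86400 s = 7.39584×10^5 s: μ = 4π²r³/T² = 3.39552×10^6 km³/s².
The Hohmann ellipse has a_t = (r₁ + r₂)/2 = 2.058×10^5 km.
Circular speed at r₁: v₁ = √(μ/r₁) = √(3.39552×10^6/50600) = 8.192 km/s.
On the transfer ellipse at r₁, vis-viva equation gives v_p = √[μ(2/r₁ − 1/a_t)] = 10.85 km/s.
First burn Δv₁ = |v_p − v₁| = 2.658 km/s.
At r₂, v₂ = √(μ/r₂) = 3.067 km/s.
Transfer-orbit speed at r₂: v_a = √[μ(2/r₂ − 1/a_t)] = 1.521 km/s.
Second burn Δv₂ = |v₂ − v_a| = 1.546 km/s.
Δv = Δv₁ + Δv₂ = 2.658 + 1.546 = 4.204 km/s.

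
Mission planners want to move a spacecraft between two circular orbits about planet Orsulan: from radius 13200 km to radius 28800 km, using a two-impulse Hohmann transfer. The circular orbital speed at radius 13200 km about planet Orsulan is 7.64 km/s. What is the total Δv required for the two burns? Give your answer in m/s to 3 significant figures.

From the circular-orbit relation v² = μ/r at r = 13200 km: μ = v²r = (7.64)² × 13200 = 7.70479×10^5 km³/s².
The Hohmann ellipse has a_t = (r₁ + r₂)/2 = 21000 km.
At r₁ the circular-orbit speed is v₁ = √(μ/r₁) = 7.640 km/s.
Transfer-orbit speed at r₁ (vis-viva): v_p = √[μ(2/r₁ − 1/a_t)] = 8.947 km/s.
First burn Δv₁ = |v_p − v₁| = 1.307 km/s.
At r₂, v₂ = √(μ/r₂) = 5.1723 km/s.
Transfer-orbit speed at r₂: v_a = √[μ(2/r₂ − 1/a_t)] = 4.1007 km/s.
Second burn Δv₂ = |v₂ − v_a| = 1.072 km/s.
Total Δv = Δv₁ + Δv₂ = 2.379 km/s.

Δv = 2380 m/s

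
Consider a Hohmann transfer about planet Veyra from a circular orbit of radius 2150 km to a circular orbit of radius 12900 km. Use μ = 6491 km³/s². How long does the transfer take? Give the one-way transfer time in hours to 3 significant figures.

t = 7.07 hours

The Hohmann ellipse has a_t = (r₁ + r₂)/2 = 7525 km.
Half the transfer-orbit period gives t = π√(a_t³/μ) = 25450 s.
Converting: 25450 s ÷ 3600 s/hour = 7.07 hours.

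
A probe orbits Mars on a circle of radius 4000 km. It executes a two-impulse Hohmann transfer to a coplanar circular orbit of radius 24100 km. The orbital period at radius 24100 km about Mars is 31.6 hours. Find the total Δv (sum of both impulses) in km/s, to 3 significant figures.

From Kepler's third law T² = 4π²r³/μ at r = 24100 km, T = 31.6 hours = 31.6 × 3600 s = 1.1376×10^5 s: μ = 4π²r³/T² = 42700.4 km³/s².
The Hohmann ellipse has a_t = (r₁ + r₂)/2 = 14050 km.
Circular speed at r₁: v₁ = √(μ/r₁) = √(42700.4/4000) = 3.267 km/s.
Transfer-orbit speed at r₁ (v² = μ(2/r − 1/a)): v_p = √[μ(2/r₁ − 1/a_t)] = 4.279 km/s.
First burn Δv₁ = |v_p − v₁| = 1.012 km/s.
At r₂, v₂ = √(μ/r₂) = 1.3311 km/s.
Transfer-orbit speed at r₂: v_a = √[μ(2/r₂ − 1/a_t)] = 0.71023 km/s.
Second burn Δv₂ = |v₂ − v_a| = 0.6209 km/s.
Δv = Δv₁ + Δv₂ = 1.012 + 0.6209 = 1.633 km/s.

Δv = 1.63 km/s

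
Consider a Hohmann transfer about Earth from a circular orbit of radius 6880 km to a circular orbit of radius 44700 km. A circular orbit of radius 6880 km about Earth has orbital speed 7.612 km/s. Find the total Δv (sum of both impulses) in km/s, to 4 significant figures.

Δv = 3.853 km/s

From the circular-orbit relation v² = μ/r at r = 6880 km: μ = v²r = (7.612)² × 6880 = 3.98645×10^5 km³/s².
Transfer-ellipse semi-major axis a_t = (r₁ + r₂)/2 = (6880 + 44700)/2 = 25790 km.
At r₁ the circular-orbit speed is v₁ = √(μ/r₁) = 7.6120 km/s.
On the transfer ellipse at r₁, vis-viva gives v_p = √[μ(2/r₁ − 1/a_t)] = 10.021 km/s.
First burn Δv₁ = |v_p − v₁| = 2.409 km/s.
At r₂, v₂ = √(μ/r₂) = 2.986 km/s.
Transfer-orbit speed at r₂: v_a = √[μ(2/r₂ − 1/a_t)] = 1.542 km/s.
Second burn Δv₂ = |v₂ − v_a| = 1.444 km/s.
Δv = Δv₁ + Δv₂ = 2.409 + 1.444 = 3.853 km/s.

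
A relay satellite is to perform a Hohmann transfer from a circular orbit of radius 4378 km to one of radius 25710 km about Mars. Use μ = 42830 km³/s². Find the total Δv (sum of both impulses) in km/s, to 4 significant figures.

Transfer-ellipse semi-major axis a_t = (r₁ + r₂)/2 = (4378 + 25710)/2 = 15044 km.
At r₁ the circular-orbit speed is v₁ = √(μ/r₁) = 3.12778 km/s.
Transfer-orbit speed at r₁ (vis-viva equation): v_p = √[μ(2/r₁ − 1/a_t)] = 4.08889 km/s.
First burn Δv₁ = |v_p − v₁| = 0.96111 km/s.
At r₂, v₂ = √(μ/r₂) = 1.29069 km/s.
Transfer-orbit speed at r₂: v_a = √[μ(2/r₂ − 1/a_t)] = 0.696272 km/s.
Second burn Δv₂ = |v₂ − v_a| = 0.59442 km/s.
Total Δv = Δv₁ + Δv₂ = 1.556 km/s.

Δv = 1.556 km/s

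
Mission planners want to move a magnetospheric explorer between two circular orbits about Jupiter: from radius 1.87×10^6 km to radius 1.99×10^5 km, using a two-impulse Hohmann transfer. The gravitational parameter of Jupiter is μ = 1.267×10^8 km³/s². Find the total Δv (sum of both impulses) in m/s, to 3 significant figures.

Δv = 13300 m/s

Semi-major axis of the transfer orbit: a_t = (1.870×10^6 + 1.990×10^5)/2 = 1.0345×10^6 km.
At r₁ the circular-orbit speed is v₁ = √(μ/r₁) = 8.231 km/s.
On the transfer ellipse at r₁, v² = μ(2/r − 1/a) gives v_a = √[μ(2/r₁ − 1/a_t)] = 3.610 km/s.
First burn Δv₁ = |v_a − v₁| = 4.621 km/s.
At r₂, v₂ = √(μ/r₂) = 25.233 km/s.
Transfer-orbit speed at r₂: v_p = √[μ(2/r₂ − 1/a_t)] = 33.925 km/s.
Second burn Δv₂ = |v₂ − v_p| = 8.692 km/s.
Δv = Δv₁ + Δv₂ = 4.621 + 8.692 = 13.31 km/s.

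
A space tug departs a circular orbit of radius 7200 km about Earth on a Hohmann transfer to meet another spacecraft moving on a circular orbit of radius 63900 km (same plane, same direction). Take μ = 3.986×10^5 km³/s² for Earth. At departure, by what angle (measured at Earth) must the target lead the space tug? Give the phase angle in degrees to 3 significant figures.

φ = 105°

The Hohmann ellipse has a_t = (r₁ + r₂)/2 = 35550 km.
Transfer time t = π√(a_t³/μ) = 33353 s.
Target angular speed ω₂ = √(μ/r₂³) = 3.9086×10^-5 rad/s.
Angle swept by the target during transfer: ω₂·t = 1.3036 rad = 74.69°.
Arrival is 180° from departure on the ellipse, so φ = 180° − 74.69° = 105°.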